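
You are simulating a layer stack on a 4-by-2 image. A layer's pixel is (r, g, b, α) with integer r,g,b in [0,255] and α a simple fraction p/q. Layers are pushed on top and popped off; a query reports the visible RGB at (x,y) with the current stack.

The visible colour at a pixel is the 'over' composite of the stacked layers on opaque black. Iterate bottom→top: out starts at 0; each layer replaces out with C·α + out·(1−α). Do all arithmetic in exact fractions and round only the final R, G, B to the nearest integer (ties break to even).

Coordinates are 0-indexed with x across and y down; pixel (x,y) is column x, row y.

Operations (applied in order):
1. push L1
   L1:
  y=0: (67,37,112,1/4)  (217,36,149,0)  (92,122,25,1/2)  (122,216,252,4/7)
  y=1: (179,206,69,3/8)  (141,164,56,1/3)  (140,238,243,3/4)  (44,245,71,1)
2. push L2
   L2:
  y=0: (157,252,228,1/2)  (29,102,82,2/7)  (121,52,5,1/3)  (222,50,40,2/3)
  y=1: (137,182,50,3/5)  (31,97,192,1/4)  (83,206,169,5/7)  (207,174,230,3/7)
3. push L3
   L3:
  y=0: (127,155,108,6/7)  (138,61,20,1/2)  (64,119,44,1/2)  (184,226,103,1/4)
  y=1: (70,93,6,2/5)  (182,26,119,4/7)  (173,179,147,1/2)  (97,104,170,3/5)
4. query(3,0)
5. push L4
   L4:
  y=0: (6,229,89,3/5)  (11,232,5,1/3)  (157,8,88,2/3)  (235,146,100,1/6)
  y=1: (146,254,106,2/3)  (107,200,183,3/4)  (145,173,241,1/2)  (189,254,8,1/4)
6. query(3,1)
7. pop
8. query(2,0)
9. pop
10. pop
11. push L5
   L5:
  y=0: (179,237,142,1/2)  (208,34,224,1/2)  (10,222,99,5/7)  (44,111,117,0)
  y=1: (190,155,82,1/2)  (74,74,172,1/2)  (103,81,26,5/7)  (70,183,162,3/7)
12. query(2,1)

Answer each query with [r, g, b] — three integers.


query (3,0) [L1,L2,L3] — begin 0,0,0
L1 α=4/7: [488/7, 864/7, 144]
L2 α=2/3: [3596/21, 1564/21, 224/3]
L3 α=1/4: [1221/7, 1573/14, 327/4]
rounded: [174, 112, 82]

(3,1) stack=L1,L2,L3,L4; from [0,0,0]:
after L1 α=1: [44, 245, 71]
after L2 α=3/7: [797/7, 1502/7, 974/7]
after L3 α=3/5: [3631/35, 5188/35, 5518/35]
after L4 α=1/4: [4377/35, 12227/70, 8417/70]
→ [125, 175, 120]

(2,0) stack=L1,L2,L3; from [0,0,0]:
after L1 α=1/2: [46, 61, 25/2]
after L2 α=1/3: [71, 58, 10]
after L3 α=1/2: [135/2, 177/2, 27]
rounded: [68, 88, 27]

(2,1) stack=L1,L5; from [0,0,0]:
+L1 (α=3/4) → [105, 357/2, 729/4]
+L5 (α=5/7) → [725/7, 762/7, 989/14]
→ [104, 109, 71]


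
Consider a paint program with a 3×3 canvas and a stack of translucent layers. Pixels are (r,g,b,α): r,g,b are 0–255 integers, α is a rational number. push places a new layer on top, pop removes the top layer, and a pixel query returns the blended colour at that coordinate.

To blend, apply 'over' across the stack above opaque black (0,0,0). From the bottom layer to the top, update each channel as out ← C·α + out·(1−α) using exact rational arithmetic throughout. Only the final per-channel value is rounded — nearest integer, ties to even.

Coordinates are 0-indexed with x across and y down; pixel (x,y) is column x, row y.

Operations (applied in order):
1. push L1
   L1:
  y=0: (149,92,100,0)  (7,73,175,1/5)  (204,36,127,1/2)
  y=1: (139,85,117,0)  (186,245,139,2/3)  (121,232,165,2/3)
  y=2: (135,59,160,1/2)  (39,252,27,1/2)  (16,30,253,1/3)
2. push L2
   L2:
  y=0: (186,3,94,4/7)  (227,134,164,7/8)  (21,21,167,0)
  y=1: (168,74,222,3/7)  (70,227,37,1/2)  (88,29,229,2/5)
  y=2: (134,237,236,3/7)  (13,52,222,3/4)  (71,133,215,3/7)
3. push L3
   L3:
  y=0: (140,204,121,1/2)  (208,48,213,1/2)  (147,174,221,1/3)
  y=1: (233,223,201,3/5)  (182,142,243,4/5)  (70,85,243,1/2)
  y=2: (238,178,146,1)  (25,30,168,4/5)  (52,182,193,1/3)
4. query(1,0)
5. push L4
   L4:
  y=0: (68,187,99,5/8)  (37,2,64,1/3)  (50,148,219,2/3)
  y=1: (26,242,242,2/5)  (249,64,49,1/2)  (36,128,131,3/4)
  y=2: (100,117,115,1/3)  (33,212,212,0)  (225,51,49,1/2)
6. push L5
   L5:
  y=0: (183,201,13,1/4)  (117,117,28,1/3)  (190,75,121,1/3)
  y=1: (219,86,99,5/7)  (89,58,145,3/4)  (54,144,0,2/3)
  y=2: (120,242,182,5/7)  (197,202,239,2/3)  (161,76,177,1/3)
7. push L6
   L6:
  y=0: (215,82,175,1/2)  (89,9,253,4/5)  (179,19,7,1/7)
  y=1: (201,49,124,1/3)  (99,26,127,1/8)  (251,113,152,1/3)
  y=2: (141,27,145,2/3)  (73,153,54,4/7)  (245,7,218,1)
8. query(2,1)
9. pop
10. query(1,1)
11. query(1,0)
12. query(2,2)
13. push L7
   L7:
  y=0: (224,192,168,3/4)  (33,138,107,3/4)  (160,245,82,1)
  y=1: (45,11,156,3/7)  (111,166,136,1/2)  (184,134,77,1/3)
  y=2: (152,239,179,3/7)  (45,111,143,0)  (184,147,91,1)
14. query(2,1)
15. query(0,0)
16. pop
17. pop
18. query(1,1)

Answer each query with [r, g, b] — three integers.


at x=1,y=0 over L1,L2,L3:
L1 α=1/5: [7/5, 73/5, 35]
L2 α=7/8: [994/5, 4763/40, 1183/8]
L3 α=1/2: [1017/5, 6683/80, 2887/16]
→ [203, 84, 180]

(2,1) stack=L1,L2,L3,L4,L5,L6; from [0,0,0]:
L1 α=2/3: [242/3, 464/3, 110]
L2 α=2/5: [418/5, 522/5, 788/5]
L3 α=1/2: [384/5, 947/10, 2003/10]
L4 α=3/4: [231/5, 4787/40, 5933/40]
L5 α=2/3: [257/5, 16307/120, 5933/120]
L6 α=1/3: [1769/15, 23087/180, 15053/180]
= [118, 128, 84]

(1,1) stack=L1,L2,L3,L4,L5; from [0,0,0]:
L1 α=2/3: [124, 490/3, 278/3]
L2 α=1/2: [97, 1171/6, 389/6]
L3 α=4/5: [165, 4579/30, 6221/30]
L4 α=1/2: [207, 6499/60, 7691/60]
L5 α=3/4: [237/2, 16939/240, 33791/240]
→ [118, 71, 141]

at x=1,y=0 over L1,L2,L3,L4,L5:
L1 α=1/5: [7/5, 73/5, 35]
L2 α=7/8: [994/5, 4763/40, 1183/8]
L3 α=1/2: [1017/5, 6683/80, 2887/16]
L4 α=1/3: [2219/15, 6763/120, 1133/8]
L5 α=1/3: [6193/45, 13783/180, 415/4]
= [138, 77, 104]

query (2,2) [L1,L2,L3,L4,L5] — begin 0,0,0
+L1 (α=1/3) → [16/3, 10, 253/3]
+L2 (α=3/7) → [703/21, 439/7, 421/3]
+L3 (α=1/3) → [2498/63, 2152/21, 1421/9]
+L4 (α=1/2) → [16673/126, 3223/42, 931/9]
+L5 (α=1/3) → [26816/189, 4819/63, 3455/27]
= [142, 76, 128]

(2,1) stack=L1,L2,L3,L4,L5,L7; from [0,0,0]:
after L1 α=2/3: [242/3, 464/3, 110]
after L2 α=2/5: [418/5, 522/5, 788/5]
after L3 α=1/2: [384/5, 947/10, 2003/10]
after L4 α=3/4: [231/5, 4787/40, 5933/40]
after L5 α=2/3: [257/5, 16307/120, 5933/120]
after L7 α=1/3: [478/5, 24347/180, 10553/180]
→ [96, 135, 59]

query (0,0) [L1,L2,L3,L4,L5,L7] — begin 0,0,0
after L1 α=0: [0, 0, 0]
after L2 α=4/7: [744/7, 12/7, 376/7]
after L3 α=1/2: [862/7, 720/7, 1223/14]
after L4 α=5/8: [2483/28, 8705/56, 10599/112]
after L5 α=1/4: [12573/112, 37371/224, 33253/448]
after L7 α=3/4: [87837/448, 166395/896, 259045/1792]
rounded: [196, 186, 145]

at x=1,y=1 over L1,L2,L3,L4:
after L1 α=2/3: [124, 490/3, 278/3]
after L2 α=1/2: [97, 1171/6, 389/6]
after L3 α=4/5: [165, 4579/30, 6221/30]
after L4 α=1/2: [207, 6499/60, 7691/60]
rounded: [207, 108, 128]


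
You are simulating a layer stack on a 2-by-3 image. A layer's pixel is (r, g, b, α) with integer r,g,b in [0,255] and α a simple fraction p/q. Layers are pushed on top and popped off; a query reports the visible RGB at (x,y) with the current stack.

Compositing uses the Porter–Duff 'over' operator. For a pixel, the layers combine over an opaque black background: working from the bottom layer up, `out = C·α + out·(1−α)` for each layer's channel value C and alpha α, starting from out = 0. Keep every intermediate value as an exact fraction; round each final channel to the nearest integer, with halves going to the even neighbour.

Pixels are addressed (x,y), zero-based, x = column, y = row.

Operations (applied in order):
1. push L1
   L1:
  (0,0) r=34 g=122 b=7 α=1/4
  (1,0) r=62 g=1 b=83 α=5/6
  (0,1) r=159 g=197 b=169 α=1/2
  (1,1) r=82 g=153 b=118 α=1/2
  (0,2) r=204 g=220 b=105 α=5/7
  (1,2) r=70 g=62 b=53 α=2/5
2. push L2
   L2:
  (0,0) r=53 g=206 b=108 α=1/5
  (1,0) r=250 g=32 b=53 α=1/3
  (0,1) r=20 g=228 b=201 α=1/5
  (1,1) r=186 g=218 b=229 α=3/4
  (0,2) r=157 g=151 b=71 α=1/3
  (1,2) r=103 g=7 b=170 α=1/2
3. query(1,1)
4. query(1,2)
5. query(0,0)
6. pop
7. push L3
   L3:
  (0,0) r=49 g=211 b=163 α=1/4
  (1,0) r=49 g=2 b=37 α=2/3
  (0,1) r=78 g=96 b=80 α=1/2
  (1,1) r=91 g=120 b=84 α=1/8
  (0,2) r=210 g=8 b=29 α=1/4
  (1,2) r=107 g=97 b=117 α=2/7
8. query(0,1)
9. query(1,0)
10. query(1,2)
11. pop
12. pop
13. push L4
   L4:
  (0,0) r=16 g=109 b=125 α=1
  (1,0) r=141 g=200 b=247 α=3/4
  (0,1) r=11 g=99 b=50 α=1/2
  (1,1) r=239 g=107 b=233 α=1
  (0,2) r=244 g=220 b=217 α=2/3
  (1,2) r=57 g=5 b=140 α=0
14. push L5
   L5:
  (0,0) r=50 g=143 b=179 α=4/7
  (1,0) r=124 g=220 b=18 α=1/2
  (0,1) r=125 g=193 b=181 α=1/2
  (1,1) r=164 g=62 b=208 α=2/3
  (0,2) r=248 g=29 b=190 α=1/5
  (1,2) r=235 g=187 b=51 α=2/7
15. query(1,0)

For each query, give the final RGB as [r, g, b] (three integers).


query (1,1) [L1,L2] — begin 0,0,0
after L1 α=1/2: [41, 153/2, 59]
after L2 α=3/4: [599/4, 1461/8, 373/2]
rounded: [150, 183, 186]

query (1,2) [L1,L2] — begin 0,0,0
+L1 (α=2/5) → [28, 124/5, 106/5]
+L2 (α=1/2) → [131/2, 159/10, 478/5]
= [66, 16, 96]

(0,0) stack=L1,L2; from [0,0,0]:
+L1 (α=1/4) → [17/2, 61/2, 7/4]
+L2 (α=1/5) → [87/5, 328/5, 23]
→ [17, 66, 23]

(0,1) stack=L1,L3; from [0,0,0]:
+L1 (α=1/2) → [159/2, 197/2, 169/2]
+L3 (α=1/2) → [315/4, 389/4, 329/4]
→ [79, 97, 82]

(1,0) stack=L1,L3; from [0,0,0]:
L1 α=5/6: [155/3, 5/6, 415/6]
L3 α=2/3: [449/9, 29/18, 859/18]
= [50, 2, 48]

at x=1,y=2 over L1,L3:
L1 α=2/5: [28, 124/5, 106/5]
L3 α=2/7: [354/7, 318/7, 340/7]
= [51, 45, 49]

query (1,0) [L4,L5] — begin 0,0,0
L4 α=3/4: [423/4, 150, 741/4]
L5 α=1/2: [919/8, 185, 813/8]
= [115, 185, 102]


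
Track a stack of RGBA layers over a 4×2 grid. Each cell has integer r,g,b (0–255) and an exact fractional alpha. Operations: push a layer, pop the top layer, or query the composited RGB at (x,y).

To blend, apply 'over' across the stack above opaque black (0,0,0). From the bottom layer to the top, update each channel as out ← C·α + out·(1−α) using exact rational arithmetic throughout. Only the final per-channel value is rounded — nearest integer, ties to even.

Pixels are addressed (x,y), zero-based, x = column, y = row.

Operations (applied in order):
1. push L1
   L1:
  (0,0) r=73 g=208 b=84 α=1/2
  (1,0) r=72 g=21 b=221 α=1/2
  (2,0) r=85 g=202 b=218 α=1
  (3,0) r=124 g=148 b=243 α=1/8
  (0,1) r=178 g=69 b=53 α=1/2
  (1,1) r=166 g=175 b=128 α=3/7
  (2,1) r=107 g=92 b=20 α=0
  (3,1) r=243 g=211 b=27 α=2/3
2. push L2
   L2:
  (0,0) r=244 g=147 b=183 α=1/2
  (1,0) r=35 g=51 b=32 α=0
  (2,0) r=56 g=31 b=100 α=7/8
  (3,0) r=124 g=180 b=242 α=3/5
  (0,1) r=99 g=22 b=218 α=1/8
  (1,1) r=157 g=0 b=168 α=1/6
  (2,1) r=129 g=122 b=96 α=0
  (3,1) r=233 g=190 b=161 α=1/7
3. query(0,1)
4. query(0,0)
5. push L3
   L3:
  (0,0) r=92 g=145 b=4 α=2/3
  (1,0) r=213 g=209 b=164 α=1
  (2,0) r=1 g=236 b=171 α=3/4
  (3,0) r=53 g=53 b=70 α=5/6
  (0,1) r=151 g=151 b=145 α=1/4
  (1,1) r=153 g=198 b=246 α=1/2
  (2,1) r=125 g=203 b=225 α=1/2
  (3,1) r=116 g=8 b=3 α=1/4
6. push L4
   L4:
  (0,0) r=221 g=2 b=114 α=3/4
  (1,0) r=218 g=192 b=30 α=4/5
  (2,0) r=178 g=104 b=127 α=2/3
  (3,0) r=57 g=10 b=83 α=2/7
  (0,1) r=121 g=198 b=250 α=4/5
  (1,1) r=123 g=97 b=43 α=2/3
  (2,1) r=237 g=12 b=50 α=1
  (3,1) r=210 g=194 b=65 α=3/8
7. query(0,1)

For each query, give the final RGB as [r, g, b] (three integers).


at x=0,y=1 over L1,L2:
L1 α=1/2: [89, 69/2, 53/2]
L2 α=1/8: [361/4, 527/16, 807/16]
→ [90, 33, 50]

query (0,0) [L1,L2] — begin 0,0,0
after L1 α=1/2: [73/2, 104, 42]
after L2 α=1/2: [561/4, 251/2, 225/2]
= [140, 126, 112]

at x=0,y=1 over L1,L2,L3,L4:
after L1 α=1/2: [89, 69/2, 53/2]
after L2 α=1/8: [361/4, 527/16, 807/16]
after L3 α=1/4: [1687/16, 3997/64, 4741/64]
after L4 α=4/5: [9431/80, 10937/64, 68741/320]
→ [118, 171, 215]


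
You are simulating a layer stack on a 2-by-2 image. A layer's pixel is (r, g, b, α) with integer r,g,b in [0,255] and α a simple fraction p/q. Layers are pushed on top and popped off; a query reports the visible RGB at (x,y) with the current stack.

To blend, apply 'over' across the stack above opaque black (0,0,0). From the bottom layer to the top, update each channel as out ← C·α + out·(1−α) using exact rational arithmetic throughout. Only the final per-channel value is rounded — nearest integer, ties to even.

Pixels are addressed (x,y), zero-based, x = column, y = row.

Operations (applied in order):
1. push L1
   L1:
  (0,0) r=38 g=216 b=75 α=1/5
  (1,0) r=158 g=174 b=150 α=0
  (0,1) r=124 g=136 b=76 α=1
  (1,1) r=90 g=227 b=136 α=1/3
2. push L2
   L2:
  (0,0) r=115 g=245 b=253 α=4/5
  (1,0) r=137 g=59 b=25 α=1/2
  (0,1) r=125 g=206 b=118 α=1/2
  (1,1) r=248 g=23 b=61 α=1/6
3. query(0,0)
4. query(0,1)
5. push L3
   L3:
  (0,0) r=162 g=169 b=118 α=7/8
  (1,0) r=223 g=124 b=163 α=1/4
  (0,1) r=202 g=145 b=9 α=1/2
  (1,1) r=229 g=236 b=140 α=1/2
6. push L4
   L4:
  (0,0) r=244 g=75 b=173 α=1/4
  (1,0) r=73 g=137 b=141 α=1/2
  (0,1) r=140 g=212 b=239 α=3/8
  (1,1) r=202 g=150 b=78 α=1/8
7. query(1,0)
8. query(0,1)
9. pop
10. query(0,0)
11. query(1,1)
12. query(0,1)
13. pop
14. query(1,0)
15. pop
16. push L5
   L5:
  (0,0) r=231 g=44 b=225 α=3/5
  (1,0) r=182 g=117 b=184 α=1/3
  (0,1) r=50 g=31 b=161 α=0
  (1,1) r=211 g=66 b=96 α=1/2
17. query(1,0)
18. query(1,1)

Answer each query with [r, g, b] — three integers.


(0,0) stack=L1,L2; from [0,0,0]:
L1 α=1/5: [38/5, 216/5, 15]
L2 α=4/5: [2338/25, 5116/25, 1027/5]
→ [94, 205, 205]

(0,1) stack=L1,L2; from [0,0,0]:
L1 α=1: [124, 136, 76]
L2 α=1/2: [249/2, 171, 97]
→ [124, 171, 97]

query (1,0) [L1,L2,L3,L4] — begin 0,0,0
L1 α=0: [0, 0, 0]
L2 α=1/2: [137/2, 59/2, 25/2]
L3 α=1/4: [857/8, 425/8, 401/8]
L4 α=1/2: [1441/16, 1521/16, 1529/16]
rounded: [90, 95, 96]

query (0,1) [L1,L2,L3,L4] — begin 0,0,0
L1 α=1: [124, 136, 76]
L2 α=1/2: [249/2, 171, 97]
L3 α=1/2: [653/4, 158, 53]
L4 α=3/8: [4945/32, 713/4, 491/4]
→ [155, 178, 123]

query (0,0) [L1,L2,L3] — begin 0,0,0
+L1 (α=1/5) → [38/5, 216/5, 15]
+L2 (α=4/5) → [2338/25, 5116/25, 1027/5]
+L3 (α=7/8) → [3836/25, 34691/200, 5157/40]
→ [153, 173, 129]

(1,1) stack=L1,L2,L3; from [0,0,0]:
after L1 α=1/3: [30, 227/3, 136/3]
after L2 α=1/6: [199/3, 602/9, 863/18]
after L3 α=1/2: [443/3, 1363/9, 3383/36]
= [148, 151, 94]

at x=0,y=1 over L1,L2,L3:
after L1 α=1: [124, 136, 76]
after L2 α=1/2: [249/2, 171, 97]
after L3 α=1/2: [653/4, 158, 53]
rounded: [163, 158, 53]

query (1,0) [L1,L2] — begin 0,0,0
after L1 α=0: [0, 0, 0]
after L2 α=1/2: [137/2, 59/2, 25/2]
rounded: [68, 30, 12]

query (1,0) [L1,L5] — begin 0,0,0
+L1 (α=0) → [0, 0, 0]
+L5 (α=1/3) → [182/3, 39, 184/3]
rounded: [61, 39, 61]

(1,1) stack=L1,L5; from [0,0,0]:
L1 α=1/3: [30, 227/3, 136/3]
L5 α=1/2: [241/2, 425/6, 212/3]
= [120, 71, 71]


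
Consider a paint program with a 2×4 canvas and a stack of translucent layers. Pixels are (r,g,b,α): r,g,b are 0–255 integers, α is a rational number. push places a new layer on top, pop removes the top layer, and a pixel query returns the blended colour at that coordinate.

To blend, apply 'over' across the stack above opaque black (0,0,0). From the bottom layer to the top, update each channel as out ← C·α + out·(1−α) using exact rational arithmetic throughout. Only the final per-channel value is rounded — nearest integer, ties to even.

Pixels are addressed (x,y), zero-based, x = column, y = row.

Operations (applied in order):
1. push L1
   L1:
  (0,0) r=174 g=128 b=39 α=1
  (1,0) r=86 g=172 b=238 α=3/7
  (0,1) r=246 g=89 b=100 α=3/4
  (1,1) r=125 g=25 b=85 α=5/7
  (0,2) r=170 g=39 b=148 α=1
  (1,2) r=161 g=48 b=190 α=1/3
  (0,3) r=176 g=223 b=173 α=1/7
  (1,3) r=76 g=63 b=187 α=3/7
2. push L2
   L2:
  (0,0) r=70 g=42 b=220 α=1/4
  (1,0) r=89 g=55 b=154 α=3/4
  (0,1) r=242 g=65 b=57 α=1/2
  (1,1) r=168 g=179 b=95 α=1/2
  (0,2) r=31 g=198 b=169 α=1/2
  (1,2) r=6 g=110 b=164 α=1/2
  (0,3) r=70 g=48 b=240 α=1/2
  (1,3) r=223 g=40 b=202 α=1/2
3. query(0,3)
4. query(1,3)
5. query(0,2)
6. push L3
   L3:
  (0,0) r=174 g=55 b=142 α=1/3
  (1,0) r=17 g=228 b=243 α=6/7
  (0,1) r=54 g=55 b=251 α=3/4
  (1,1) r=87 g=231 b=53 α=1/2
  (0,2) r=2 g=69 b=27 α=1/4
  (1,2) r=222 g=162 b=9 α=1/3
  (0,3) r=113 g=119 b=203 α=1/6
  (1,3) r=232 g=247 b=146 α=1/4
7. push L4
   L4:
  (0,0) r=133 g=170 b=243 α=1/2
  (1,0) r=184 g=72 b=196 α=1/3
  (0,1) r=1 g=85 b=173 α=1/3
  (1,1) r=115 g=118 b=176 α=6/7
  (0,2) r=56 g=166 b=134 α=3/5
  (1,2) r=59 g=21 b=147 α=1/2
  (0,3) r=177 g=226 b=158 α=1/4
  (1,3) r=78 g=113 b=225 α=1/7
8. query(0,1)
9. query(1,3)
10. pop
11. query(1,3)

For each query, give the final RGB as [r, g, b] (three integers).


at x=0,y=3 over L1,L2:
after L1 α=1/7: [176/7, 223/7, 173/7]
after L2 α=1/2: [333/7, 559/14, 1853/14]
→ [48, 40, 132]

at x=1,y=3 over L1,L2:
after L1 α=3/7: [228/7, 27, 561/7]
after L2 α=1/2: [1789/14, 67/2, 1975/14]
rounded: [128, 34, 141]

at x=0,y=2 over L1,L2:
after L1 α=1: [170, 39, 148]
after L2 α=1/2: [201/2, 237/2, 317/2]
= [100, 118, 158]

at x=0,y=1 over L1,L2,L3,L4:
after L1 α=3/4: [369/2, 267/4, 75]
after L2 α=1/2: [853/4, 527/8, 66]
after L3 α=3/4: [1501/16, 1847/32, 819/4]
after L4 α=1/3: [503/8, 1069/16, 1165/6]
→ [63, 67, 194]

query (1,3) [L1,L2,L3,L4] — begin 0,0,0
after L1 α=3/7: [228/7, 27, 561/7]
after L2 α=1/2: [1789/14, 67/2, 1975/14]
after L3 α=1/4: [8615/56, 695/8, 7969/56]
after L4 α=1/7: [28029/196, 2537/28, 30207/196]
= [143, 91, 154]

at x=1,y=3 over L1,L2,L3:
+L1 (α=3/7) → [228/7, 27, 561/7]
+L2 (α=1/2) → [1789/14, 67/2, 1975/14]
+L3 (α=1/4) → [8615/56, 695/8, 7969/56]
= [154, 87, 142]


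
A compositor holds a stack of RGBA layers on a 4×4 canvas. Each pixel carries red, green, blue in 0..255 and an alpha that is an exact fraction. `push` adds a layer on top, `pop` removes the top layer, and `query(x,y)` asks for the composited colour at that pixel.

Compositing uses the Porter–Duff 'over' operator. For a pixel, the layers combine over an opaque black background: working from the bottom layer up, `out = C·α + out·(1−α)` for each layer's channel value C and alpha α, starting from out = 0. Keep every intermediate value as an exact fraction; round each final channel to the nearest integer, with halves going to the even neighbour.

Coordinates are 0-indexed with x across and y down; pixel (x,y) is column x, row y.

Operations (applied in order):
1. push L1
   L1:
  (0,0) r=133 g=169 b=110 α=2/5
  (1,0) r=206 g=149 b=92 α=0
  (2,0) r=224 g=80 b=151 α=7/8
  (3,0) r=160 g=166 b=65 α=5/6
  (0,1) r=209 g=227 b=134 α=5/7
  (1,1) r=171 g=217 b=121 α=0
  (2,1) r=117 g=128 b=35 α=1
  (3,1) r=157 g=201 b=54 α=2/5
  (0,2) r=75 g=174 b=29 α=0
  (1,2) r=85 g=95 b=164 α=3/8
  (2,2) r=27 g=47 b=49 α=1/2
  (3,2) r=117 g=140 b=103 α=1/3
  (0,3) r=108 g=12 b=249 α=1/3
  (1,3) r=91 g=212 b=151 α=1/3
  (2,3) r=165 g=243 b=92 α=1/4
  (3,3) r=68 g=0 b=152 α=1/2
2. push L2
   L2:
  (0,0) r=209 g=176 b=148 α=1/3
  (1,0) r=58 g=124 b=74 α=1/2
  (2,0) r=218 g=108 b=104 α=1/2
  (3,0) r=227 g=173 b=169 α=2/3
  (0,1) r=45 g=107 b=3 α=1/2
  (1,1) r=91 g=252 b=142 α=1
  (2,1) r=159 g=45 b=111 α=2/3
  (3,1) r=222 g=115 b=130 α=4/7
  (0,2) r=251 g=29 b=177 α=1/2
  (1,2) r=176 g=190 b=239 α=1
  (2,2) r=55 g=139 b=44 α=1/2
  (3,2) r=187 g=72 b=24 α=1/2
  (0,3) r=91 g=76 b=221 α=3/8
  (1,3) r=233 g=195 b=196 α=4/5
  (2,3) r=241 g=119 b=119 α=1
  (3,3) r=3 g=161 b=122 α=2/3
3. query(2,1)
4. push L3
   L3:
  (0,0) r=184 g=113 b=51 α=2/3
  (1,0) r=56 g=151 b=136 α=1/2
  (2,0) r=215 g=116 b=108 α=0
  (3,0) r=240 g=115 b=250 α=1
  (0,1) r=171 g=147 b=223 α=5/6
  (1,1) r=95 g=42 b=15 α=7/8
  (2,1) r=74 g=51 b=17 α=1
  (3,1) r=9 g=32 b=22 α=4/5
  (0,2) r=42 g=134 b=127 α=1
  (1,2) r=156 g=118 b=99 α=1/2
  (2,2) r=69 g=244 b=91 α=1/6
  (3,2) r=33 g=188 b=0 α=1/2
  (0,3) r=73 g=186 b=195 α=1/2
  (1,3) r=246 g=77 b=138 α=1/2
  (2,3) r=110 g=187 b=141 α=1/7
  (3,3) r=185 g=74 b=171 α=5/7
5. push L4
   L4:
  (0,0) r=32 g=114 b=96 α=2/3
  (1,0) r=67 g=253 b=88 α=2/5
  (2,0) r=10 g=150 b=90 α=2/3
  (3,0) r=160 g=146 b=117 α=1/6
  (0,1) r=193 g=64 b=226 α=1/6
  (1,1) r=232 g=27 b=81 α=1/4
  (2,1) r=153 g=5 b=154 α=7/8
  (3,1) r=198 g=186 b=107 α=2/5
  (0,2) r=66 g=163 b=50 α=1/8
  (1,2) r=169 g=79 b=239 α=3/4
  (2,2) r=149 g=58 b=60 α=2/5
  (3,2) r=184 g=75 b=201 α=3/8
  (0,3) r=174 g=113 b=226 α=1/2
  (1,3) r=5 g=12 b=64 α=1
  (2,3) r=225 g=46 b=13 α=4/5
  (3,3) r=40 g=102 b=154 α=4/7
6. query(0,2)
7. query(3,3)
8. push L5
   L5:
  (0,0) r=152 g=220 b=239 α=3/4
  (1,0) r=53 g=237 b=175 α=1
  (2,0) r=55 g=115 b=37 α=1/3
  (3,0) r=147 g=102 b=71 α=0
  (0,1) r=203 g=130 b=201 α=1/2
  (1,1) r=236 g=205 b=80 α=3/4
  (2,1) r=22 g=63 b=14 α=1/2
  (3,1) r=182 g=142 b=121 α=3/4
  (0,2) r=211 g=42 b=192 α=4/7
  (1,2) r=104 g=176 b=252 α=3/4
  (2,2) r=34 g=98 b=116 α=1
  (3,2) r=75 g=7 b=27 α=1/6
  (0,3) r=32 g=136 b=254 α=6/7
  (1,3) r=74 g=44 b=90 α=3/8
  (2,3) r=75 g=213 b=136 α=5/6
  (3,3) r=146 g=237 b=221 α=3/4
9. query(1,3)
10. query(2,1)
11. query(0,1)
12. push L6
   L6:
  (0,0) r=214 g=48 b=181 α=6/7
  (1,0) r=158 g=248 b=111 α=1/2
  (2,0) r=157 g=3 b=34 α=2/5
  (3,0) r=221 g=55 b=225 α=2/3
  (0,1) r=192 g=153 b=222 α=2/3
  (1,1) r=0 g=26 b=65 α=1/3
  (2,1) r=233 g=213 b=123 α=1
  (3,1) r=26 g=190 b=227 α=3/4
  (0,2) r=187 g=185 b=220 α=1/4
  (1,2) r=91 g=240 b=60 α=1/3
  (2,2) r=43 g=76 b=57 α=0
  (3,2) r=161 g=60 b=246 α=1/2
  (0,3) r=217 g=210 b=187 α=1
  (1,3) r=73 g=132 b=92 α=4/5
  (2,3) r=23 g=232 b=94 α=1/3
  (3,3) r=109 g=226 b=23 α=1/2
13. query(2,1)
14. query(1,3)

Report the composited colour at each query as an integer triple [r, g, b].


at x=2,y=1 over L1,L2:
+L1 (α=1) → [117, 128, 35]
+L2 (α=2/3) → [145, 218/3, 257/3]
→ [145, 73, 86]

at x=0,y=2 over L1,L2,L3,L4:
+L1 (α=0) → [0, 0, 0]
+L2 (α=1/2) → [251/2, 29/2, 177/2]
+L3 (α=1) → [42, 134, 127]
+L4 (α=1/8) → [45, 1101/8, 939/8]
→ [45, 138, 117]

query (3,3) [L1,L2,L3,L4] — begin 0,0,0
L1 α=1/2: [34, 0, 76]
L2 α=2/3: [40/3, 322/3, 320/3]
L3 α=5/7: [2855/21, 1754/21, 3205/21]
L4 α=4/7: [3975/49, 4610/49, 7517/49]
= [81, 94, 153]

(1,3) stack=L1,L2,L3,L4,L5; from [0,0,0]:
+L1 (α=1/3) → [91/3, 212/3, 151/3]
+L2 (α=4/5) → [2887/15, 2552/15, 2503/15]
+L3 (α=1/2) → [6577/30, 3707/30, 4573/30]
+L4 (α=1) → [5, 12, 64]
+L5 (α=3/8) → [247/8, 24, 295/4]
rounded: [31, 24, 74]

at x=2,y=1 over L1,L2,L3,L4,L5:
+L1 (α=1) → [117, 128, 35]
+L2 (α=2/3) → [145, 218/3, 257/3]
+L3 (α=1) → [74, 51, 17]
+L4 (α=7/8) → [1145/8, 43/4, 1095/8]
+L5 (α=1/2) → [1321/16, 295/8, 1207/16]
→ [83, 37, 75]

(0,1) stack=L1,L2,L3,L4,L5; from [0,0,0]:
+L1 (α=5/7) → [1045/7, 1135/7, 670/7]
+L2 (α=1/2) → [680/7, 942/7, 691/14]
+L3 (α=5/6) → [6665/42, 2029/14, 16301/84]
+L4 (α=1/6) → [41431/252, 11041/84, 100489/504]
+L5 (α=1/2) → [92587/504, 21961/168, 201793/1008]
→ [184, 131, 200]

at x=2,y=1 over L1,L2,L3,L4,L5,L6:
L1 α=1: [117, 128, 35]
L2 α=2/3: [145, 218/3, 257/3]
L3 α=1: [74, 51, 17]
L4 α=7/8: [1145/8, 43/4, 1095/8]
L5 α=1/2: [1321/16, 295/8, 1207/16]
L6 α=1: [233, 213, 123]
rounded: [233, 213, 123]

(1,3) stack=L1,L2,L3,L4,L5,L6; from [0,0,0]:
+L1 (α=1/3) → [91/3, 212/3, 151/3]
+L2 (α=4/5) → [2887/15, 2552/15, 2503/15]
+L3 (α=1/2) → [6577/30, 3707/30, 4573/30]
+L4 (α=1) → [5, 12, 64]
+L5 (α=3/8) → [247/8, 24, 295/4]
+L6 (α=4/5) → [2583/40, 552/5, 1767/20]
= [65, 110, 88]


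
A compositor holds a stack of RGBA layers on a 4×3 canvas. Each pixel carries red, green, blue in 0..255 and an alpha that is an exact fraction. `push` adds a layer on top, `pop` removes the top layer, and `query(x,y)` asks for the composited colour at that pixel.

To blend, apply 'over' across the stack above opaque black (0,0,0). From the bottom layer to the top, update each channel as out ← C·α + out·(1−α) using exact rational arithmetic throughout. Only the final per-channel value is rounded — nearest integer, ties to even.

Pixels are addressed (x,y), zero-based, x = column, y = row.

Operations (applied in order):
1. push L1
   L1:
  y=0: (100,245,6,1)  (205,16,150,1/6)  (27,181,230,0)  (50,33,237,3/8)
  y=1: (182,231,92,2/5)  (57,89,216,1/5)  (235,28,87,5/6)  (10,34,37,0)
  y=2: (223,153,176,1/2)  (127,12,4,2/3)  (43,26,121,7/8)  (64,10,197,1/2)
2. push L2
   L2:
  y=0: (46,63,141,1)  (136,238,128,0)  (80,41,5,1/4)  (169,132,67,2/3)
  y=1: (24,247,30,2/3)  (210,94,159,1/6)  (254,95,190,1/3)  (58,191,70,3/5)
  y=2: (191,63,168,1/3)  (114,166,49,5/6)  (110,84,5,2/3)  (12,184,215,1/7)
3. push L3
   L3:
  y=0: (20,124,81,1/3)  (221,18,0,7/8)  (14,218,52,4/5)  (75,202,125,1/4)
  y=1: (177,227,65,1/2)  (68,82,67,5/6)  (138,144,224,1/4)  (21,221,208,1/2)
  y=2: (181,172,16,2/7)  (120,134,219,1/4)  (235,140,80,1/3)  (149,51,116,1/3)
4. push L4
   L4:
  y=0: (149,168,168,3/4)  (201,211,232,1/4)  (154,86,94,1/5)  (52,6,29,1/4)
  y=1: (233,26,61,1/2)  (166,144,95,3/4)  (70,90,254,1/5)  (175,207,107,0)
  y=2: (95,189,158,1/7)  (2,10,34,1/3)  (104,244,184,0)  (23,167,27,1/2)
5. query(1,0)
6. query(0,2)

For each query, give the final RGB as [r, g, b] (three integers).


at x=1,y=0 over L1,L2,L3,L4:
after L1 α=1/6: [205/6, 8/3, 25]
after L2 α=0: [205/6, 8/3, 25]
after L3 α=7/8: [9487/48, 193/12, 25/8]
after L4 α=1/4: [12703/64, 1037/16, 1931/32]
= [198, 65, 60]

at x=0,y=2 over L1,L2,L3,L4:
L1 α=1/2: [223/2, 153/2, 88]
L2 α=1/3: [138, 72, 344/3]
L3 α=2/7: [1052/7, 704/7, 1816/21]
L4 α=1/7: [6977/49, 5547/49, 4738/49]
→ [142, 113, 97]


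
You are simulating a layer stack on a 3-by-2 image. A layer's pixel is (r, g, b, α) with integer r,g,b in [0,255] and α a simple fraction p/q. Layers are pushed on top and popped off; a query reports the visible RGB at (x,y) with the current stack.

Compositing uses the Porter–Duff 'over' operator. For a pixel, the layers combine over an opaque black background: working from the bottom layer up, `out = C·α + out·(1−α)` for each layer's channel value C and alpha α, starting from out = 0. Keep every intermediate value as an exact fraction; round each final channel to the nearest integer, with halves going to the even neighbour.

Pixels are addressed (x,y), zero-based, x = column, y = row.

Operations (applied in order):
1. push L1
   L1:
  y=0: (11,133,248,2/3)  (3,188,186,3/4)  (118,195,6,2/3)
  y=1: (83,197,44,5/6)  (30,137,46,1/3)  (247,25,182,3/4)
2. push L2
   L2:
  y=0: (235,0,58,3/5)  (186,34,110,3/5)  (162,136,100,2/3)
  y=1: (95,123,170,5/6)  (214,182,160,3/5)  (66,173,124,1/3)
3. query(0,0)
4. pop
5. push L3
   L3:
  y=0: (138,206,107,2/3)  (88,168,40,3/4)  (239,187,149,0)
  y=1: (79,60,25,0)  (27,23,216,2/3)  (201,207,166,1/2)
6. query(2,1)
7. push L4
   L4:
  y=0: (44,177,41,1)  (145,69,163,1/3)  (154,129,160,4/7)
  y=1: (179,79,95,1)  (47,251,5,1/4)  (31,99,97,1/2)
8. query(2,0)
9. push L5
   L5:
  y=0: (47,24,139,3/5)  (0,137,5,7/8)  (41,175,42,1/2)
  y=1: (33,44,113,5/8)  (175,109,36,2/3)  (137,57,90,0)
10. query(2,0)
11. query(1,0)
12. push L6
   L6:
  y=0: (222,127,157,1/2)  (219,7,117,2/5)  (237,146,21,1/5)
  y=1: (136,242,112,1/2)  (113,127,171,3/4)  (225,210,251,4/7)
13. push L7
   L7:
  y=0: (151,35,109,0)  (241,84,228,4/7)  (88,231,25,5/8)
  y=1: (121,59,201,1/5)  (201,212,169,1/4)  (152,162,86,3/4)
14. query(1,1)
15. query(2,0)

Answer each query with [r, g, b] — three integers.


at x=0,y=0 over L1,L2:
+L1 (α=2/3) → [22/3, 266/3, 496/3]
+L2 (α=3/5) → [2159/15, 532/15, 1514/15]
rounded: [144, 35, 101]

query (2,1) [L1,L3] — begin 0,0,0
+L1 (α=3/4) → [741/4, 75/4, 273/2]
+L3 (α=1/2) → [1545/8, 903/8, 605/4]
rounded: [193, 113, 151]

(2,0) stack=L1,L3,L4; from [0,0,0]:
after L1 α=2/3: [236/3, 130, 4]
after L3 α=0: [236/3, 130, 4]
after L4 α=4/7: [852/7, 906/7, 652/7]
= [122, 129, 93]

query (2,0) [L1,L3,L4,L5] — begin 0,0,0
L1 α=2/3: [236/3, 130, 4]
L3 α=0: [236/3, 130, 4]
L4 α=4/7: [852/7, 906/7, 652/7]
L5 α=1/2: [1139/14, 2131/14, 473/7]
= [81, 152, 68]

at x=1,y=0 over L1,L3,L4,L5:
after L1 α=3/4: [9/4, 141, 279/2]
after L3 α=3/4: [1065/16, 645/4, 519/8]
after L4 α=1/3: [2225/24, 261/2, 1171/12]
after L5 α=7/8: [2225/192, 2179/16, 1591/96]
→ [12, 136, 17]

query (1,1) [L1,L3,L4,L5,L6,L7] — begin 0,0,0
+L1 (α=1/3) → [10, 137/3, 46/3]
+L3 (α=2/3) → [64/3, 275/9, 1342/9]
+L4 (α=1/4) → [111/4, 257/3, 1357/12]
+L5 (α=2/3) → [1511/12, 911/9, 2221/36]
+L6 (α=3/4) → [5579/48, 1085/9, 20689/144]
+L7 (α=1/4) → [8795/64, 1721/12, 28801/192]
→ [137, 143, 150]

query (2,0) [L1,L3,L4,L5,L6,L7] — begin 0,0,0
+L1 (α=2/3) → [236/3, 130, 4]
+L3 (α=0) → [236/3, 130, 4]
+L4 (α=4/7) → [852/7, 906/7, 652/7]
+L5 (α=1/2) → [1139/14, 2131/14, 473/7]
+L6 (α=1/5) → [3937/35, 5284/35, 2039/35]
+L7 (α=5/8) → [27211/280, 56277/280, 2623/70]
→ [97, 201, 37]


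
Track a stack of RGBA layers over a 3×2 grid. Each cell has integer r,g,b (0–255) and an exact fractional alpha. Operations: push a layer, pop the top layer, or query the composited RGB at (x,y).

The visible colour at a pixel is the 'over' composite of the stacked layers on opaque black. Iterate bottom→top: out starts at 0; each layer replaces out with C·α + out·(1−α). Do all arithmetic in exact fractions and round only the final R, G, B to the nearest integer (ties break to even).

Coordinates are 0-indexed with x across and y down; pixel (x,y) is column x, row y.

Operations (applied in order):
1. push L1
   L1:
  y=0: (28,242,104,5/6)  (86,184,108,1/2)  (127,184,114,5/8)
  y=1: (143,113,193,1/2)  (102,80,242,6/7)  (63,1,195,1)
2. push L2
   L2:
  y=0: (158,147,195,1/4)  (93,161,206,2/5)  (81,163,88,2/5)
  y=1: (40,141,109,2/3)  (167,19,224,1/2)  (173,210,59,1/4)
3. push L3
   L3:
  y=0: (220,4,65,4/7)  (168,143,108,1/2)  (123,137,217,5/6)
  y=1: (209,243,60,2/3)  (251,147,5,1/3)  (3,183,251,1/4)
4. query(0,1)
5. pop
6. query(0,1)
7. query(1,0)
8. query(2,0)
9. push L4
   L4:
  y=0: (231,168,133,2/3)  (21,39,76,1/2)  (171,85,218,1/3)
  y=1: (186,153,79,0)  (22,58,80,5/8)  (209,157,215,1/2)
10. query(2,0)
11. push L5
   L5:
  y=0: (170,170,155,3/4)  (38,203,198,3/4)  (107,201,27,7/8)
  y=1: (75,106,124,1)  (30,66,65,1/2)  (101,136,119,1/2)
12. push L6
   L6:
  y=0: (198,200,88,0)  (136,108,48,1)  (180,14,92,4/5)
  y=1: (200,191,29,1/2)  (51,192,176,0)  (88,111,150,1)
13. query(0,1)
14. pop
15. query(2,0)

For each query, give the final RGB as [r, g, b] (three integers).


at x=0,y=1 over L1,L2,L3:
+L1 (α=1/2) → [143/2, 113/2, 193/2]
+L2 (α=2/3) → [101/2, 677/6, 629/6]
+L3 (α=2/3) → [937/6, 3593/18, 1349/18]
→ [156, 200, 75]

query (0,1) [L1,L2] — begin 0,0,0
after L1 α=1/2: [143/2, 113/2, 193/2]
after L2 α=2/3: [101/2, 677/6, 629/6]
rounded: [50, 113, 105]

query (1,0) [L1,L2] — begin 0,0,0
L1 α=1/2: [43, 92, 54]
L2 α=2/5: [63, 598/5, 574/5]
rounded: [63, 120, 115]

query (2,0) [L1,L2] — begin 0,0,0
after L1 α=5/8: [635/8, 115, 285/4]
after L2 α=2/5: [3201/40, 671/5, 1559/20]
rounded: [80, 134, 78]

(2,0) stack=L1,L2,L4; from [0,0,0]:
after L1 α=5/8: [635/8, 115, 285/4]
after L2 α=2/5: [3201/40, 671/5, 1559/20]
after L4 α=1/3: [2207/20, 589/5, 3739/30]
→ [110, 118, 125]

at x=0,y=1 over L1,L2,L4,L5,L6:
L1 α=1/2: [143/2, 113/2, 193/2]
L2 α=2/3: [101/2, 677/6, 629/6]
L4 α=0: [101/2, 677/6, 629/6]
L5 α=1: [75, 106, 124]
L6 α=1/2: [275/2, 297/2, 153/2]
→ [138, 148, 76]

query (2,0) [L1,L2,L4,L5] — begin 0,0,0
+L1 (α=5/8) → [635/8, 115, 285/4]
+L2 (α=2/5) → [3201/40, 671/5, 1559/20]
+L4 (α=1/3) → [2207/20, 589/5, 3739/30]
+L5 (α=7/8) → [17187/160, 953/5, 9409/240]
= [107, 191, 39]


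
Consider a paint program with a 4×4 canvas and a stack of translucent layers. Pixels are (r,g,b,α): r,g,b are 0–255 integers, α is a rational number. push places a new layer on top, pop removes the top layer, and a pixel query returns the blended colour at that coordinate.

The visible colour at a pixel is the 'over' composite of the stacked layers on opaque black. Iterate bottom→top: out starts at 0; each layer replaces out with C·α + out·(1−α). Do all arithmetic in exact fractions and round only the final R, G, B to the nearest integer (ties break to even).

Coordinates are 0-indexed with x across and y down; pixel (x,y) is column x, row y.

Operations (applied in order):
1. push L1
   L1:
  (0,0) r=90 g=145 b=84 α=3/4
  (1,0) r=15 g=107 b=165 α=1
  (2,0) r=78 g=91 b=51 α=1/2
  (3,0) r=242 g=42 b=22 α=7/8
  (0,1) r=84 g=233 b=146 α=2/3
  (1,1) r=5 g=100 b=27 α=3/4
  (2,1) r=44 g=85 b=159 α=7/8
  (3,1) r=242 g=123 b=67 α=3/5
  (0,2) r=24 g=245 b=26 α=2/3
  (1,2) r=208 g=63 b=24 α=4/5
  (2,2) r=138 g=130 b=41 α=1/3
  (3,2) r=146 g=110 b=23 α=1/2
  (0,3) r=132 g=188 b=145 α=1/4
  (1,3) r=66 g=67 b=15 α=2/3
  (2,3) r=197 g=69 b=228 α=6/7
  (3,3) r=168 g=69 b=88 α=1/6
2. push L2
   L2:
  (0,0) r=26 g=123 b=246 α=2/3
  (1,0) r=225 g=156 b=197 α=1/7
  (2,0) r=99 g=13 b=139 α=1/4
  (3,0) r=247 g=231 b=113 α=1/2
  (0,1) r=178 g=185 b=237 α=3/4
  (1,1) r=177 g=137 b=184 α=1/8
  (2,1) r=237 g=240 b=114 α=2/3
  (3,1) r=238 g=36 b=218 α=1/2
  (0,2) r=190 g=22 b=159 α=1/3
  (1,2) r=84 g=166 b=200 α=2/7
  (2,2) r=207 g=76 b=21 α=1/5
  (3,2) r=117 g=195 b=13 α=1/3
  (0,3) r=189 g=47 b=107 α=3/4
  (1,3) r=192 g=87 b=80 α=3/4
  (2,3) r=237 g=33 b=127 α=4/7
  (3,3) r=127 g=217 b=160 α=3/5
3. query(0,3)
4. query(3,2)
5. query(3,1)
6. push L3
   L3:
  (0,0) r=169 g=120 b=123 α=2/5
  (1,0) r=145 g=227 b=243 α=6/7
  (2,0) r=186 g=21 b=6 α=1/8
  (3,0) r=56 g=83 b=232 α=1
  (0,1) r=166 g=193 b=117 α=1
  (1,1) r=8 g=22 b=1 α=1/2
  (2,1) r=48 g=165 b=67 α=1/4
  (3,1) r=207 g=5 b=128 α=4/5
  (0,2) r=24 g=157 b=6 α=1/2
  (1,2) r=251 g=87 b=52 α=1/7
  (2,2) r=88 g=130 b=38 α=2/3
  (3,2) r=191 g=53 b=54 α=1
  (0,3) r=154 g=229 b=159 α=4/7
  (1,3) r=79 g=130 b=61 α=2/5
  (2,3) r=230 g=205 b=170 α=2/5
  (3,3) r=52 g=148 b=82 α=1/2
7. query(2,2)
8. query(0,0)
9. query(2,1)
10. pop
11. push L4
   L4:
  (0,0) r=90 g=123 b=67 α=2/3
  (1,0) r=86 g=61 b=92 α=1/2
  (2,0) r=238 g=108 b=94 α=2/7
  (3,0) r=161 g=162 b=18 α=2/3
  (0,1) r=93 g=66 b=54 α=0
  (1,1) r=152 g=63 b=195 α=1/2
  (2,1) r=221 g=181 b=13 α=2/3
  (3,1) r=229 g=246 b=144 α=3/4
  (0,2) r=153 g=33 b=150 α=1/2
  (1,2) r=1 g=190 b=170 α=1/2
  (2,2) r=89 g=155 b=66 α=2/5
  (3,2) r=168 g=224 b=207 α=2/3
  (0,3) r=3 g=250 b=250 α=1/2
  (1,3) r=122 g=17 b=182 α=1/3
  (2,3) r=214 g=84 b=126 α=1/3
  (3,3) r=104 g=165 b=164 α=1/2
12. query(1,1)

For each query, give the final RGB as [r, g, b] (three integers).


(0,3) stack=L1,L2; from [0,0,0]:
+L1 (α=1/4) → [33, 47, 145/4]
+L2 (α=3/4) → [150, 47, 1429/16]
rounded: [150, 47, 89]

(3,2) stack=L1,L2; from [0,0,0]:
after L1 α=1/2: [73, 55, 23/2]
after L2 α=1/3: [263/3, 305/3, 12]
rounded: [88, 102, 12]

at x=3,y=1 over L1,L2:
L1 α=3/5: [726/5, 369/5, 201/5]
L2 α=1/2: [958/5, 549/10, 1291/10]
= [192, 55, 129]

(2,2) stack=L1,L2,L3; from [0,0,0]:
L1 α=1/3: [46, 130/3, 41/3]
L2 α=1/5: [391/5, 748/15, 227/15]
L3 α=2/3: [1271/15, 4648/45, 1367/45]
→ [85, 103, 30]

at x=0,y=0 over L1,L2,L3:
+L1 (α=3/4) → [135/2, 435/4, 63]
+L2 (α=2/3) → [239/6, 473/4, 185]
+L3 (α=2/5) → [183/2, 2379/20, 801/5]
rounded: [92, 119, 160]

query (2,1) [L1,L2,L3] — begin 0,0,0
+L1 (α=7/8) → [77/2, 595/8, 1113/8]
+L2 (α=2/3) → [1025/6, 4435/24, 979/8]
+L3 (α=1/4) → [1121/8, 5755/32, 3473/32]
= [140, 180, 109]

query (1,1) [L1,L2,L4] — begin 0,0,0
+L1 (α=3/4) → [15/4, 75, 81/4]
+L2 (α=1/8) → [813/32, 331/4, 1303/32]
+L4 (α=1/2) → [5677/64, 583/8, 7543/64]
rounded: [89, 73, 118]


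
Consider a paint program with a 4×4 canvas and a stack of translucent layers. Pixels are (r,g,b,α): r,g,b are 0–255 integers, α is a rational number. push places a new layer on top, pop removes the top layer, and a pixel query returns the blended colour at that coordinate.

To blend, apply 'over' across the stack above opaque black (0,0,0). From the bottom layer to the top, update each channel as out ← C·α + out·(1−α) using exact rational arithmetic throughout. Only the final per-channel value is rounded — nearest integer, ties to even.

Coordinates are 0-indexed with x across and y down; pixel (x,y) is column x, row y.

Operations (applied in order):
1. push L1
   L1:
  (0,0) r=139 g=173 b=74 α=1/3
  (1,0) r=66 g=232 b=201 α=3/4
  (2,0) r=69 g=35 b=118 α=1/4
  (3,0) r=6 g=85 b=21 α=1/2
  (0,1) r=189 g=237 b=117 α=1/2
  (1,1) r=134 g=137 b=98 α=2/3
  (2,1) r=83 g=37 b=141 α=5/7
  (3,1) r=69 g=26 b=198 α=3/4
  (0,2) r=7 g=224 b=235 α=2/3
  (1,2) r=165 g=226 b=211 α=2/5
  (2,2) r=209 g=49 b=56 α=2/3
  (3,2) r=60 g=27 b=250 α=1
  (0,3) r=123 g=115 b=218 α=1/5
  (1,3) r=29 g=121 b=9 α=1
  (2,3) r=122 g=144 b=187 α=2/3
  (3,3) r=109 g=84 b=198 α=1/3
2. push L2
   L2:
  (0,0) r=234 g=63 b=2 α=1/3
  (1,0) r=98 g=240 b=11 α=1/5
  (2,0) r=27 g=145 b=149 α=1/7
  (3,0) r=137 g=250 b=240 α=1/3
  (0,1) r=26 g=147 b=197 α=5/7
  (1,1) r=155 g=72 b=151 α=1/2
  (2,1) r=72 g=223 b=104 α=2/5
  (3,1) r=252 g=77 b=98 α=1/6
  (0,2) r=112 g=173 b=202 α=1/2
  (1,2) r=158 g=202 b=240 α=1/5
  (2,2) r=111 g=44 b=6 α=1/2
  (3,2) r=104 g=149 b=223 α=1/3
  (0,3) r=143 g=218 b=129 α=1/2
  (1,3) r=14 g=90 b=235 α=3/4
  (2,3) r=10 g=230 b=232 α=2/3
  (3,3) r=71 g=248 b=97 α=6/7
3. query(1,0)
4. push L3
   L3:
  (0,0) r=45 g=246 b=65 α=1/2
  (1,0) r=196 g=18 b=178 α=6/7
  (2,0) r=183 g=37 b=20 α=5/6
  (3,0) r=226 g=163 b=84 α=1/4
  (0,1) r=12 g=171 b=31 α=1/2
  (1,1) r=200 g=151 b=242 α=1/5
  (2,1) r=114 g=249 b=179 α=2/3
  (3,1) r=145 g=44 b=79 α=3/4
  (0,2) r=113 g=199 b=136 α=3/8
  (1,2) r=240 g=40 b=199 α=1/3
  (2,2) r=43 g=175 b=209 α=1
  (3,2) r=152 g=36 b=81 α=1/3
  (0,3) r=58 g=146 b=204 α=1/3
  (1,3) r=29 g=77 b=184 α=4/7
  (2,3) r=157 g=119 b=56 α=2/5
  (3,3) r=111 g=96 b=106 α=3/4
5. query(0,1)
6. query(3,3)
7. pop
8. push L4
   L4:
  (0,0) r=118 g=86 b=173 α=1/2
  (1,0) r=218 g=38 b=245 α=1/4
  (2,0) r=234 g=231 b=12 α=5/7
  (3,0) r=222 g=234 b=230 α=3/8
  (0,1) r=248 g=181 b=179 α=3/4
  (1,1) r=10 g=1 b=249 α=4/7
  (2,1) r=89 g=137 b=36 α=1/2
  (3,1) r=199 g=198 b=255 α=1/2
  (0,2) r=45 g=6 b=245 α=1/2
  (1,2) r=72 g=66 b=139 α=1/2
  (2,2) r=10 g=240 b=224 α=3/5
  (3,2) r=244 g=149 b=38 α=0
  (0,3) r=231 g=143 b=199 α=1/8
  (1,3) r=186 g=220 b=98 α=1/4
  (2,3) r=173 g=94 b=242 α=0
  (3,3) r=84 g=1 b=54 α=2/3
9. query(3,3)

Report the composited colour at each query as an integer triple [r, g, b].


query (1,0) [L1,L2] — begin 0,0,0
L1 α=3/4: [99/2, 174, 603/4]
L2 α=1/5: [296/5, 936/5, 614/5]
→ [59, 187, 123]

(0,1) stack=L1,L2,L3; from [0,0,0]:
L1 α=1/2: [189/2, 237/2, 117/2]
L2 α=5/7: [319/7, 972/7, 1102/7]
L3 α=1/2: [403/14, 2169/14, 1319/14]
= [29, 155, 94]

query (3,3) [L1,L2,L3] — begin 0,0,0
after L1 α=1/3: [109/3, 28, 66]
after L2 α=6/7: [1387/21, 1516/7, 648/7]
after L3 α=3/4: [2095/21, 883/7, 1437/14]
rounded: [100, 126, 103]

at x=3,y=3 over L1,L2,L4:
+L1 (α=1/3) → [109/3, 28, 66]
+L2 (α=6/7) → [1387/21, 1516/7, 648/7]
+L4 (α=2/3) → [4915/63, 510/7, 468/7]
rounded: [78, 73, 67]


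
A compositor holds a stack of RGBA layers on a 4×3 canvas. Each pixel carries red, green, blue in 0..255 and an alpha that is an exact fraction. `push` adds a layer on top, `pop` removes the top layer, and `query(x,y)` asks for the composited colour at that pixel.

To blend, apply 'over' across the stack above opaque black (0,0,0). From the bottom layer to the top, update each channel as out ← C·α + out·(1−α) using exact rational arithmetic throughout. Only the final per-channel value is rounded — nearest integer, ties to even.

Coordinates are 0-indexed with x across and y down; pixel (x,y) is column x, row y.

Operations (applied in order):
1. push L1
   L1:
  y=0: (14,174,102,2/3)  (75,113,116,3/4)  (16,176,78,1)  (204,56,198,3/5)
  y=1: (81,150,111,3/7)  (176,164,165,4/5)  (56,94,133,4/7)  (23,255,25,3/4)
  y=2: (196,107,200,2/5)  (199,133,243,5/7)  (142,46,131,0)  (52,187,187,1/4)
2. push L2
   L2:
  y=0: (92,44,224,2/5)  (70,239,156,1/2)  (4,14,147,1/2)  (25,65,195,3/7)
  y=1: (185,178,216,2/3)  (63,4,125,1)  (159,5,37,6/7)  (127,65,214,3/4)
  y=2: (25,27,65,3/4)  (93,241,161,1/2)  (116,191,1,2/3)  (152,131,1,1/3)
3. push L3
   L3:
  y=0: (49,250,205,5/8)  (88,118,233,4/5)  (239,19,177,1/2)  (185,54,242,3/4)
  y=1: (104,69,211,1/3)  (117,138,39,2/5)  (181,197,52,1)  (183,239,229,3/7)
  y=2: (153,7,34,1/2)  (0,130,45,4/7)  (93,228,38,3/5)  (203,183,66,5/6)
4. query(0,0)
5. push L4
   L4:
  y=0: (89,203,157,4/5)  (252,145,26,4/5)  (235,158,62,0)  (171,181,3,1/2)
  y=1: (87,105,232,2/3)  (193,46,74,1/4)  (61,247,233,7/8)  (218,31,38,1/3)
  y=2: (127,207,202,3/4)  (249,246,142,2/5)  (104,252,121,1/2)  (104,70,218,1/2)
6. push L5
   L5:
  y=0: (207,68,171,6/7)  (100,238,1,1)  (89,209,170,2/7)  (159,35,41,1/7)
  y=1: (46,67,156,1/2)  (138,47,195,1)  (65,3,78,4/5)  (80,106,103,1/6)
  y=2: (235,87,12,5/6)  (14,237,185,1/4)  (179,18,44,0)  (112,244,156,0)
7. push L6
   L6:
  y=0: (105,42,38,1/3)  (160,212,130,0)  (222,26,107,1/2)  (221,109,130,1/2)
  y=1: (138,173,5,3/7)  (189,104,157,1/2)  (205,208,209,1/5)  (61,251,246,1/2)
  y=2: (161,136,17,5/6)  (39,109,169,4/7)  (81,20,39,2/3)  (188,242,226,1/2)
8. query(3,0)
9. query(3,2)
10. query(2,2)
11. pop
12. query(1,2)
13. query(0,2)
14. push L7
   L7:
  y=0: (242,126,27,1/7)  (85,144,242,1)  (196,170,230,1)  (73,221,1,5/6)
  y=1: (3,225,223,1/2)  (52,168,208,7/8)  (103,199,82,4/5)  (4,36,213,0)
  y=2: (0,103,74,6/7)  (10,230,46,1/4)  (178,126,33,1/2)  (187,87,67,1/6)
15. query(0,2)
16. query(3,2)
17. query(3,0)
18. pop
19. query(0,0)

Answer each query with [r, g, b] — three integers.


(0,0) stack=L1,L2,L3; from [0,0,0]:
+L1 (α=2/3) → [28/3, 116, 68]
+L2 (α=2/5) → [212/5, 436/5, 652/5]
+L3 (α=5/8) → [1861/40, 3779/20, 7081/40]
→ [47, 189, 177]

at x=3,y=0 over L1,L2,L3,L4,L5,L6:
+L1 (α=3/5) → [612/5, 168/5, 594/5]
+L2 (α=3/7) → [2823/35, 1647/35, 5301/35]
+L3 (α=3/4) → [5562/35, 7317/140, 30711/140]
+L4 (α=1/2) → [11547/70, 32657/280, 31131/280]
+L5 (α=1/7) → [40206/245, 102871/980, 99133/980]
+L6 (α=1/2) → [94351/490, 209691/1960, 226533/1960]
→ [193, 107, 116]

at x=3,y=2 over L1,L2,L3,L4,L5,L6:
L1 α=1/4: [13, 187/4, 187/4]
L2 α=1/3: [178/3, 449/6, 63/2]
L3 α=5/6: [3223/18, 5939/36, 241/4]
L4 α=1/2: [5095/36, 8459/72, 1113/8]
L5 α=0: [5095/36, 8459/72, 1113/8]
L6 α=1/2: [11863/72, 25883/144, 2921/16]
rounded: [165, 180, 183]

query (2,2) [L1,L2,L3,L4,L5,L6] — begin 0,0,0
+L1 (α=0) → [0, 0, 0]
+L2 (α=2/3) → [232/3, 382/3, 2/3]
+L3 (α=3/5) → [1301/15, 2816/15, 346/15]
+L4 (α=1/2) → [2861/30, 3298/15, 2161/30]
+L5 (α=0) → [2861/30, 3298/15, 2161/30]
+L6 (α=2/3) → [7721/90, 3898/45, 4501/90]
= [86, 87, 50]

at x=1,y=2 over L1,L2,L3,L4,L5:
after L1 α=5/7: [995/7, 95, 1215/7]
after L2 α=1/2: [823/7, 168, 1171/7]
after L3 α=4/7: [2469/49, 1024/7, 4773/49]
after L4 α=2/5: [31809/245, 6516/35, 5647/49]
after L5 α=1/4: [98857/980, 27843/140, 13003/98]
→ [101, 199, 133]

query (0,2) [L1,L2,L3,L4,L5] — begin 0,0,0
+L1 (α=2/5) → [392/5, 214/5, 80]
+L2 (α=3/4) → [767/20, 619/20, 275/4]
+L3 (α=1/2) → [3827/40, 759/40, 411/8]
+L4 (α=3/4) → [19067/160, 25599/160, 5259/32]
+L5 (α=5/6) → [207067/960, 31733/320, 2393/64]
→ [216, 99, 37]

(0,2) stack=L1,L2,L3,L4,L5,L7; from [0,0,0]:
L1 α=2/5: [392/5, 214/5, 80]
L2 α=3/4: [767/20, 619/20, 275/4]
L3 α=1/2: [3827/40, 759/40, 411/8]
L4 α=3/4: [19067/160, 25599/160, 5259/32]
L5 α=5/6: [207067/960, 31733/320, 2393/64]
L7 α=6/7: [29581/960, 229493/2240, 30809/448]
rounded: [31, 102, 69]

(3,2) stack=L1,L2,L3,L4,L5,L7; from [0,0,0]:
L1 α=1/4: [13, 187/4, 187/4]
L2 α=1/3: [178/3, 449/6, 63/2]
L3 α=5/6: [3223/18, 5939/36, 241/4]
L4 α=1/2: [5095/36, 8459/72, 1113/8]
L5 α=0: [5095/36, 8459/72, 1113/8]
L7 α=1/6: [32207/216, 48559/432, 6101/48]
→ [149, 112, 127]

query (3,0) [L1,L2,L3,L4,L5,L7] — begin 0,0,0
L1 α=3/5: [612/5, 168/5, 594/5]
L2 α=3/7: [2823/35, 1647/35, 5301/35]
L3 α=3/4: [5562/35, 7317/140, 30711/140]
L4 α=1/2: [11547/70, 32657/280, 31131/280]
L5 α=1/7: [40206/245, 102871/980, 99133/980]
L7 α=5/6: [129631/1470, 395257/1960, 104033/5880]
rounded: [88, 202, 18]

(0,0) stack=L1,L2,L3,L4,L5; from [0,0,0]:
after L1 α=2/3: [28/3, 116, 68]
after L2 α=2/5: [212/5, 436/5, 652/5]
after L3 α=5/8: [1861/40, 3779/20, 7081/40]
after L4 α=4/5: [16101/200, 20019/100, 32201/200]
after L5 α=6/7: [264501/1400, 60819/700, 237401/1400]
rounded: [189, 87, 170]
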